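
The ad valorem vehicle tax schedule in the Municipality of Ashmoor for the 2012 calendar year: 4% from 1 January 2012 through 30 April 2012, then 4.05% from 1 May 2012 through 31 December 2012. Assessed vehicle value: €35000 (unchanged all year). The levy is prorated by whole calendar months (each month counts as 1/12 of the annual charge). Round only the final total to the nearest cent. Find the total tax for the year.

€1411.67

1 January – 30 April 2012: 4 months at 4% → €35000 × 4% × 4/12 = €466.6667
1 May – 31 December 2012: 8 months at 4.05% → €35000 × 4.05% × 8/12 = €945.0000
Total = €1411.6667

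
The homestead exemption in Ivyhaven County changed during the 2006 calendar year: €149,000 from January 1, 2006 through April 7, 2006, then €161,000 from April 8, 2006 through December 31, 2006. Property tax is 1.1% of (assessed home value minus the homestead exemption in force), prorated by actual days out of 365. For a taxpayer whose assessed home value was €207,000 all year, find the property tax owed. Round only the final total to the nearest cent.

€541.08

January 1 – April 7, 2006: 97 days, exemption €149,000 → (€207,000 − €149,000) × 1.1% × 97/365 = €169.5507
April 8 – December 31, 2006: 268 days, exemption €161,000 → (€207,000 − €161,000) × 1.1% × 268/365 = €371.5288
Total = €541.0795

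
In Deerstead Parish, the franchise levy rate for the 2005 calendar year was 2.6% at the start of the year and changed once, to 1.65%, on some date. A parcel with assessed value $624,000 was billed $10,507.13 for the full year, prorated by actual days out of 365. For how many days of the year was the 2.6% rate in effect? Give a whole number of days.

Let d = days at the first rate; then 365 − d days at the second rate.
$624,000 × [2.6%·d + 1.65%·(365−d)] / 365 = $10,507.13
Solving gives d = 13, so the new rate took effect on 14 January 2005.

13 days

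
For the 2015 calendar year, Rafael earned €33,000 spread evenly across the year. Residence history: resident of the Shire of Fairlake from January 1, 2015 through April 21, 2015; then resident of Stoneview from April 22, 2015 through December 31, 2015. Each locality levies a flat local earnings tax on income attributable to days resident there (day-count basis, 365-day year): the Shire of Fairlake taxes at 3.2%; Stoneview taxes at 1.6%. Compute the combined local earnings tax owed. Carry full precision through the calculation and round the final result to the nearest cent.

The Shire of Fairlake, January 1 – April 21, 2015: 111 days → €33,000 × 3.2% × 111/365 = €321.1397
Stoneview, April 22 – December 31, 2015: 254 days → €33,000 × 1.6% × 254/365 = €367.4301
Total = €688.5699

€688.57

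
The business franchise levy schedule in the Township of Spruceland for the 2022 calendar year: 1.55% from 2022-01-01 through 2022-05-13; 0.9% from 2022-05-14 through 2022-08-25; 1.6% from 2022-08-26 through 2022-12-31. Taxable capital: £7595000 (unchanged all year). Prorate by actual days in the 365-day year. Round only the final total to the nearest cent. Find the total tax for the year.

2022-01-01 to 2022-05-13: 133 days at 1.55% → £7595000 × 1.55% × 133/365 = £42896.1438
2022-05-14 to 2022-08-25: 104 days at 0.9% → £7595000 × 0.9% × 104/365 = £19476.4932
2022-08-26 to 2022-12-31: 128 days at 1.6% → £7595000 × 1.6% × 128/365 = £42615.2329
Total = £104987.8699

£104987.87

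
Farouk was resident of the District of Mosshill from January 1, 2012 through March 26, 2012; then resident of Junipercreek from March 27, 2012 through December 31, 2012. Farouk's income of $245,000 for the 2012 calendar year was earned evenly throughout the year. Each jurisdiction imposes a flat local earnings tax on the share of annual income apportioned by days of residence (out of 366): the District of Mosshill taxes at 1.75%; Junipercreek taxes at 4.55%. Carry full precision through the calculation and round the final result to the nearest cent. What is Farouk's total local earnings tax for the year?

$9,535.59

The District of Mosshill, January 1 – March 26, 2012: 86 days → $245,000 × 1.75% × 86/366 = $1,007.4454
Junipercreek, March 27 – December 31, 2012: 280 days → $245,000 × 4.55% × 280/366 = $8,528.1421
Total = $9,535.5874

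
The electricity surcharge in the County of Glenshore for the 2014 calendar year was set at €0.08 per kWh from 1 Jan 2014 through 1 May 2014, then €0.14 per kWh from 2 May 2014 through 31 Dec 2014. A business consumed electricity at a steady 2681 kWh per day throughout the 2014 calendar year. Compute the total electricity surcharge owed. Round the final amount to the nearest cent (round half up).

€117,535.04

1 Jan – 1 May 2014: 121 days × 2681 kWh/day = 324,401 kWh at €0.08/kWh → €25,952.08
2 May – 31 Dec 2014: 244 days × 2681 kWh/day = 654,164 kWh at €0.14/kWh → €91,582.96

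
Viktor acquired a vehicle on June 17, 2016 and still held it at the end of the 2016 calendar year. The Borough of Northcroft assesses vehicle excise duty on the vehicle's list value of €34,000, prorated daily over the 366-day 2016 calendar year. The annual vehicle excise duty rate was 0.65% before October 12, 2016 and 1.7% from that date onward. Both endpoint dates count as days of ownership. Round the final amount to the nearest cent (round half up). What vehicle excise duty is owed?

€198.57

June 17 – October 11, 2016: 117 days at 0.65% → €34,000 × 0.65% × 117/366 = €70.6475
October 12 – December 31, 2016: 81 days at 1.7% → €34,000 × 1.7% × 81/366 = €127.9180
Total = €198.5656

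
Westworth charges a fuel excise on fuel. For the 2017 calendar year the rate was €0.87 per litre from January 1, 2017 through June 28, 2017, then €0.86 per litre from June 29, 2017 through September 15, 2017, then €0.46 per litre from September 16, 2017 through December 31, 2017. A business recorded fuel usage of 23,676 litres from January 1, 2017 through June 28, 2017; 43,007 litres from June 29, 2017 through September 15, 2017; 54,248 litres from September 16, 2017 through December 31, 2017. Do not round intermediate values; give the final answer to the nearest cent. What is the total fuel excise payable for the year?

€82538.22

January 1 – June 28, 2017: 23,676 litres at €0.87/litre → €20598.12
June 29 – September 15, 2017: 43,007 litres at €0.86/litre → €36986.02
September 16 – December 31, 2017: 54,248 litres at €0.46/litre → €24954.08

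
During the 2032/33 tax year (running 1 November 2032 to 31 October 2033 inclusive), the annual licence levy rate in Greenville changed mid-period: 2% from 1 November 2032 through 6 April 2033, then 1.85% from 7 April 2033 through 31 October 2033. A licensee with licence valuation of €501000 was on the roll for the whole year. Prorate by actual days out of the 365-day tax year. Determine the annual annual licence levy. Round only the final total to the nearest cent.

€9591.75

1 November 2032 – 6 April 2033: 157 days at 2% → €501000 × 2% × 157/365 = €4309.9726
7 April – 31 October 2033: 208 days at 1.85% → €501000 × 1.85% × 208/365 = €5281.7753
Total = €9591.7479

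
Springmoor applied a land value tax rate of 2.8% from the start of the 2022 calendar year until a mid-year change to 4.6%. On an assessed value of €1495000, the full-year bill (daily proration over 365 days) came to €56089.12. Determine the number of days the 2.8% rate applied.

Let d = days at the first rate; then 365 − d days at the second rate.
€1495000 × [2.8%·d + 4.6%·(365−d)] / 365 = €56089.12
Solving gives d = 172, so the new rate took effect on 22 Jun 2022.

172 days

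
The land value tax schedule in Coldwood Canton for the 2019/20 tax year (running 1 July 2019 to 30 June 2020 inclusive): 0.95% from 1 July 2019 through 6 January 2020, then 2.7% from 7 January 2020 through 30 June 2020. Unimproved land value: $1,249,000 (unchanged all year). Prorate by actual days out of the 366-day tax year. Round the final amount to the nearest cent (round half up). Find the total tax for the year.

$22,376.21

1 July 2019 – 6 January 2020: 190 days at 0.95% → $1,249,000 × 0.95% × 190/366 = $6,159.6858
7 January – 30 June 2020: 176 days at 2.7% → $1,249,000 × 2.7% × 176/366 = $16,216.5246
Total = $22,376.2104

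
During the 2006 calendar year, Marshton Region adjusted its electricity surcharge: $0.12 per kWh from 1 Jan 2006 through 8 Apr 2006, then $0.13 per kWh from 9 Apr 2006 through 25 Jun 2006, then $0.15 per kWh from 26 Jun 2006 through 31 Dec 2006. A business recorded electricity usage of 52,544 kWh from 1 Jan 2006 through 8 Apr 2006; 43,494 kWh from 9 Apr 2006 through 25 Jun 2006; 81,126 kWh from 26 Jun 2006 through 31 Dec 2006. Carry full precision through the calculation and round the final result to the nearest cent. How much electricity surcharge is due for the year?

$24128.40

1 Jan – 8 Apr 2006: 52,544 kWh at $0.12/kWh → $6305.28
9 Apr – 25 Jun 2006: 43,494 kWh at $0.13/kWh → $5654.22
26 Jun – 31 Dec 2006: 81,126 kWh at $0.15/kWh → $12168.90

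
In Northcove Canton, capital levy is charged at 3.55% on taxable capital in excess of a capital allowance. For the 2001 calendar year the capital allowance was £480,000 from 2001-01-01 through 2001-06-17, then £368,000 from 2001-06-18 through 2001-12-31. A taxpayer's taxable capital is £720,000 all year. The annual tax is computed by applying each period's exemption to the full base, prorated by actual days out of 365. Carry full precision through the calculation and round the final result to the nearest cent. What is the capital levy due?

£10,665.95

2001-01-01 to 2001-06-17: 168 days, exemption £480,000 → (£720,000 − £480,000) × 3.55% × 168/365 = £3,921.5342
2001-06-18 to 2001-12-31: 197 days, exemption £368,000 → (£720,000 − £368,000) × 3.55% × 197/365 = £6,744.4164
Total = £10,665.9507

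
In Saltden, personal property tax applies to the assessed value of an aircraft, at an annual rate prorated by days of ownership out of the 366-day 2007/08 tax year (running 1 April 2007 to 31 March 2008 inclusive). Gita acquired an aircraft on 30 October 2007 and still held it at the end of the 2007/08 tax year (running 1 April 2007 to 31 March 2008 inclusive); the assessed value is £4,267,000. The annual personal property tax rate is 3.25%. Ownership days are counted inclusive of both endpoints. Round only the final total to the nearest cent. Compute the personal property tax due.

£58,350.64

Days held (30 October 2007 – 31 March 2008): 154 out of 366
Tax = £4,267,000 × 3.25% × 154/366 = £58,350.6421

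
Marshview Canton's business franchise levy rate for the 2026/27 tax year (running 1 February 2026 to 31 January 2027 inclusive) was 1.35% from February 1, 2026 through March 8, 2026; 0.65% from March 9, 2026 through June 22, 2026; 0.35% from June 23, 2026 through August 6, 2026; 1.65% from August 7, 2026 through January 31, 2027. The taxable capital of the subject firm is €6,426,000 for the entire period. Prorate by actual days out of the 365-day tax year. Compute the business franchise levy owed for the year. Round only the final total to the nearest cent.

€75,166.59

February 1 – March 8, 2026: 36 days at 1.35% → €6,426,000 × 1.35% × 36/365 = €8,556.2630
March 9 – June 22, 2026: 106 days at 0.65% → €6,426,000 × 0.65% × 106/365 = €12,130.1753
June 23 – August 6, 2026: 45 days at 0.35% → €6,426,000 × 0.35% × 45/365 = €2,772.8630
August 7, 2026 – January 31, 2027: 178 days at 1.65% → €6,426,000 × 1.65% × 178/365 = €51,707.2932
Total = €75,166.5945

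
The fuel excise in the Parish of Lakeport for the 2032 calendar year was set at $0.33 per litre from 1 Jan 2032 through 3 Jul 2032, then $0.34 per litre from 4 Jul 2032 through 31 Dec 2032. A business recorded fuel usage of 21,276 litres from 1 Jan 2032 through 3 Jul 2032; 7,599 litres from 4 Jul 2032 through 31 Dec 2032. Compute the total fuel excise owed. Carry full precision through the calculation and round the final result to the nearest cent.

$9,604.74

1 Jan – 3 Jul 2032: 21,276 litres at $0.33/litre → $7,021.08
4 Jul – 31 Dec 2032: 7,599 litres at $0.34/litre → $2,583.66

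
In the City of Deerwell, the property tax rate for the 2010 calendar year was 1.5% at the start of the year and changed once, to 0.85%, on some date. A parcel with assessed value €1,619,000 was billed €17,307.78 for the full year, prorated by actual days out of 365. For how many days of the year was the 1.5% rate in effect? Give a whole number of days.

Let d = days at the first rate; then 365 − d days at the second rate.
€1,619,000 × [1.5%·d + 0.85%·(365−d)] / 365 = €17,307.78
Solving gives d = 123, so the new rate took effect on 4 May 2010.

123 days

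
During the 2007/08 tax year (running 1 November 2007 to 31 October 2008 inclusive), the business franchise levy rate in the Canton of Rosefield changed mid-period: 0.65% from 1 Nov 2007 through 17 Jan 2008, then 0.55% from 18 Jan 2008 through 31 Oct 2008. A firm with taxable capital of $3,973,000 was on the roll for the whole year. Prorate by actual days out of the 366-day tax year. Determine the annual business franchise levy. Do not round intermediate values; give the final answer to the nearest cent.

1 Nov 2007 – 17 Jan 2008: 78 days at 0.65% → $3,973,000 × 0.65% × 78/366 = $5,503.5820
18 Jan – 31 Oct 2008: 288 days at 0.55% → $3,973,000 × 0.55% × 288/366 = $17,194.6230
Total = $22,698.2049

$22,698.20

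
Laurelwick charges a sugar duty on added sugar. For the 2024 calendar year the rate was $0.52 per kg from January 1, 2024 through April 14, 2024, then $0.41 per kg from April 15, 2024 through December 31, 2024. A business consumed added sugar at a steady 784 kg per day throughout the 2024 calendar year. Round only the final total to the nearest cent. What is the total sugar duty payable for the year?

January 1 – April 14, 2024: 105 days × 784 kg/day = 82,320 kg at $0.52/kg → $42,806.40
April 15 – December 31, 2024: 261 days × 784 kg/day = 204,624 kg at $0.41/kg → $83,895.84

$126,702.24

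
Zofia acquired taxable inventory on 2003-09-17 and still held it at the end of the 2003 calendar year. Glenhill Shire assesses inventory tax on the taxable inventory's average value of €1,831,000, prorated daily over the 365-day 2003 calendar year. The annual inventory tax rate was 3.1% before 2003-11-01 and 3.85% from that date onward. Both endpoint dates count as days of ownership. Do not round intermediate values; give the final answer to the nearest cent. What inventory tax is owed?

2003-09-17 to 2003-10-31: 45 days at 3.1% → €1,831,000 × 3.1% × 45/365 = €6,997.9315
2003-11-01 to 2003-12-31: 61 days at 3.85% → €1,831,000 × 3.85% × 61/365 = €11,781.1055
Total = €18,779.0370

€18,779.04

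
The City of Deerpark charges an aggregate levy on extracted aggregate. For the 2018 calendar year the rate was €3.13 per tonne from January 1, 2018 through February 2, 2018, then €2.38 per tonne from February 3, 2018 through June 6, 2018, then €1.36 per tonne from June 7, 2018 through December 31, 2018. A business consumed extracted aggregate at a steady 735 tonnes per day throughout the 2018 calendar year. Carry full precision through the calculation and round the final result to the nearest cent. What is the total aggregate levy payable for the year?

January 1 – February 2, 2018: 33 days × 735 tonnes/day = 24,255 tonnes at €3.13/tonne → €75918.15
February 3 – June 6, 2018: 124 days × 735 tonnes/day = 91,140 tonnes at €2.38/tonne → €216913.20
June 7 – December 31, 2018: 208 days × 735 tonnes/day = 152,880 tonnes at €1.36/tonne → €207916.80

€500748.15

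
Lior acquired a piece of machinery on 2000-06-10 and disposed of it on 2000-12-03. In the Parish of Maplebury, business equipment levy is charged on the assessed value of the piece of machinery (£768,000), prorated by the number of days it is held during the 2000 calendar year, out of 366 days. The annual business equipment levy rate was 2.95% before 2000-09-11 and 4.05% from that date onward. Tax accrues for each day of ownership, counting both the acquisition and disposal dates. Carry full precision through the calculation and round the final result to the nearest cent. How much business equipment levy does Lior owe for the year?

2000-06-10 to 2000-09-10: 93 days at 2.95% → £768,000 × 2.95% × 93/366 = £5,756.8525
2000-09-11 to 2000-12-03: 84 days at 4.05% → £768,000 × 4.05% × 84/366 = £7,138.6230
Total = £12,895.4754

£12,895.48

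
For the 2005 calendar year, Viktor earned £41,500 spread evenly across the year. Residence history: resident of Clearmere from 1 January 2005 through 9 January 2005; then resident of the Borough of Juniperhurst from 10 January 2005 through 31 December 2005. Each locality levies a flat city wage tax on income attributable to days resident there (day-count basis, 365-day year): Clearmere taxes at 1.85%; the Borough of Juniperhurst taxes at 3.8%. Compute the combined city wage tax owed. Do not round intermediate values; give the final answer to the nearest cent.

Clearmere, 1 January – 9 January 2005: 9 days → £41,500 × 1.85% × 9/365 = £18.9308
The Borough of Juniperhurst, 10 January – 31 December 2005: 356 days → £41,500 × 3.8% × 356/365 = £1,538.1151
Total = £1,557.0459

£1,557.05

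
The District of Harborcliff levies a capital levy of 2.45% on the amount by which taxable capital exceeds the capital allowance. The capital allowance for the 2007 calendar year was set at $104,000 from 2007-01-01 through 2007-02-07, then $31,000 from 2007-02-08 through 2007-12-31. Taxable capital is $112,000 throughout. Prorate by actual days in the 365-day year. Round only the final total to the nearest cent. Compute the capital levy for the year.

2007-01-01 to 2007-02-07: 38 days, exemption $104,000 → ($112,000 − $104,000) × 2.45% × 38/365 = $20.4055
2007-02-08 to 2007-12-31: 327 days, exemption $31,000 → ($112,000 − $31,000) × 2.45% × 327/365 = $1,777.8945
Total = $1,798.3000

$1,798.30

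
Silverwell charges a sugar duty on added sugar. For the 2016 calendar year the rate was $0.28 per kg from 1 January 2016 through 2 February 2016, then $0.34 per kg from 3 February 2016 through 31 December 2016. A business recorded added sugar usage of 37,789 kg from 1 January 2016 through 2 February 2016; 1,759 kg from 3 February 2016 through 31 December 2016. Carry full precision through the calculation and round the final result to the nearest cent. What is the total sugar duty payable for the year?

1 January – 2 February 2016: 37,789 kg at $0.28/kg → $10,580.92
3 February – 31 December 2016: 1,759 kg at $0.34/kg → $598.06

$11,178.98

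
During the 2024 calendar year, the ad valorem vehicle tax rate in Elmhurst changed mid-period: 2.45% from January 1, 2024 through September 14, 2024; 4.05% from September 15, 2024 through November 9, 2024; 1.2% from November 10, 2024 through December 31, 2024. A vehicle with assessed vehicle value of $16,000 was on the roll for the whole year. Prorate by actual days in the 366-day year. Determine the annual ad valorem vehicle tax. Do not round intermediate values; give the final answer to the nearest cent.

January 1 – September 14, 2024: 258 days at 2.45% → $16,000 × 2.45% × 258/366 = $276.3279
September 15 – November 9, 2024: 56 days at 4.05% → $16,000 × 4.05% × 56/366 = $99.1475
November 10 – December 31, 2024: 52 days at 1.2% → $16,000 × 1.2% × 52/366 = $27.2787
Total = $402.7541

$402.75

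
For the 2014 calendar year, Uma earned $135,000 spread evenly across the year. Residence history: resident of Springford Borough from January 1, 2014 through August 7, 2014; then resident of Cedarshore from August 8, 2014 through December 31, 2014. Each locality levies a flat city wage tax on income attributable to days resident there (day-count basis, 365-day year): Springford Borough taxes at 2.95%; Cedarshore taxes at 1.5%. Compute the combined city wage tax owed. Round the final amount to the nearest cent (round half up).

$3,199.50

Springford Borough, January 1 – August 7, 2014: 219 days → $135,000 × 2.95% × 219/365 = $2,389.5000
Cedarshore, August 8 – December 31, 2014: 146 days → $135,000 × 1.5% × 146/365 = $810.0000
Total = $3,199.5000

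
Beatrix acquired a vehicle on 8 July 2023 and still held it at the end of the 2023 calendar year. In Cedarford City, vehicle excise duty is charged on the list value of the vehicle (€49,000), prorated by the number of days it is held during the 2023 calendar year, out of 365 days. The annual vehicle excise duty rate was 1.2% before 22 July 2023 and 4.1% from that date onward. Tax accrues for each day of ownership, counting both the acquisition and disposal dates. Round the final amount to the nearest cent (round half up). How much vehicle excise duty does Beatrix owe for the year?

8 July – 21 July 2023: 14 days at 1.2% → €49,000 × 1.2% × 14/365 = €22.5534
22 July – 31 December 2023: 163 days at 4.1% → €49,000 × 4.1% × 163/365 = €897.1699
Total = €919.7233

€919.72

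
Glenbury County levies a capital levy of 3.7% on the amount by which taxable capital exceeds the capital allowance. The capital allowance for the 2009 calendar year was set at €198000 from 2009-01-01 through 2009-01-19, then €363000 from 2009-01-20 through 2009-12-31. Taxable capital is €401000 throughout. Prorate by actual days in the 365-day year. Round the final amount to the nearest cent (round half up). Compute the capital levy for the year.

€1723.79

2009-01-01 to 2009-01-19: 19 days, exemption €198000 → (€401000 − €198000) × 3.7% × 19/365 = €390.9836
2009-01-20 to 2009-12-31: 346 days, exemption €363000 → (€401000 − €363000) × 3.7% × 346/365 = €1332.8110
Total = €1723.7945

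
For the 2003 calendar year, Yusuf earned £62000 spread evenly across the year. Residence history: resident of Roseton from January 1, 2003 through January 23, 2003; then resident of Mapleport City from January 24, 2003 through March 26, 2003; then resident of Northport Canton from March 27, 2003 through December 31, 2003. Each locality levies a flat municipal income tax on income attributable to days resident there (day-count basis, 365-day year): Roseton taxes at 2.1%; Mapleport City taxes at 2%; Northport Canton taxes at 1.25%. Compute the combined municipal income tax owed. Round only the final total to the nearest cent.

Roseton, January 1 – January 23, 2003: 23 days → £62000 × 2.1% × 23/365 = £82.0438
Mapleport City, January 24 – March 26, 2003: 62 days → £62000 × 2% × 62/365 = £210.6301
Northport Canton, March 27 – December 31, 2003: 280 days → £62000 × 1.25% × 280/365 = £594.5205
Total = £887.1945

£887.19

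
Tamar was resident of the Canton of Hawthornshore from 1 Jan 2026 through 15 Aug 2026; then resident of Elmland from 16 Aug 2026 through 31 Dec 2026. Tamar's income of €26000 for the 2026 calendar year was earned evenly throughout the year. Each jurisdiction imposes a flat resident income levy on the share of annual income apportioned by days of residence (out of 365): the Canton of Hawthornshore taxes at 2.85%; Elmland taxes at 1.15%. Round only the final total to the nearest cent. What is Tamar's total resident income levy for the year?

€573.89

The Canton of Hawthornshore, 1 Jan – 15 Aug 2026: 227 days → €26000 × 2.85% × 227/365 = €460.8411
Elmland, 16 Aug – 31 Dec 2026: 138 days → €26000 × 1.15% × 138/365 = €113.0466
Total = €573.8877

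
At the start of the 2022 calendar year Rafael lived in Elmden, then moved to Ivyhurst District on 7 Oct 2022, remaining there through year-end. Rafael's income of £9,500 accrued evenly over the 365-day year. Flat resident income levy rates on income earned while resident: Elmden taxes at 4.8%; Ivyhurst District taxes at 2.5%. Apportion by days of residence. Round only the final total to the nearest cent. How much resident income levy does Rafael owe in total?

£404.52

Elmden, 1 Jan – 6 Oct 2022: 279 days → £9,500 × 4.8% × 279/365 = £348.5589
Ivyhurst District, 7 Oct – 31 Dec 2022: 86 days → £9,500 × 2.5% × 86/365 = £55.9589
Total = £404.5178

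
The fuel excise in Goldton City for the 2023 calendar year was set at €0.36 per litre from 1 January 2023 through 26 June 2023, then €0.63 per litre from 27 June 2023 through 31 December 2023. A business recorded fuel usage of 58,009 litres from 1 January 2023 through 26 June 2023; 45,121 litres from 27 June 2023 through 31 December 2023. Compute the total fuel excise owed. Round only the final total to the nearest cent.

€49,309.47

1 January – 26 June 2023: 58,009 litres at €0.36/litre → €20,883.24
27 June – 31 December 2023: 45,121 litres at €0.63/litre → €28,426.23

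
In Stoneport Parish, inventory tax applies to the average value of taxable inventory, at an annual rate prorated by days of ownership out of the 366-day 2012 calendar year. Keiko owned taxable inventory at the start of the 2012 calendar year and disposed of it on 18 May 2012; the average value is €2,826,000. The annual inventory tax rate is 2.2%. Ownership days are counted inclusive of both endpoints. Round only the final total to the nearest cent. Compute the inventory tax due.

€23,611.77

Days held (1 January – 18 May 2012): 139 out of 366
Tax = €2,826,000 × 2.2% × 139/366 = €23,611.7705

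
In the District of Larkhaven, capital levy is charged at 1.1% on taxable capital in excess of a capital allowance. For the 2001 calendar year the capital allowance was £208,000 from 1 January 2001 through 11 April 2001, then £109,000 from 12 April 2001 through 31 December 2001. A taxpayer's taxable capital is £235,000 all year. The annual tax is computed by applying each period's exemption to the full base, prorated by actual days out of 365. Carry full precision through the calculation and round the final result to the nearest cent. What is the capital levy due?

1 January – 11 April 2001: 101 days, exemption £208,000 → (£235,000 − £208,000) × 1.1% × 101/365 = £82.1836
12 April – 31 December 2001: 264 days, exemption £109,000 → (£235,000 − £109,000) × 1.1% × 264/365 = £1,002.4767
Total = £1,084.6603

£1,084.66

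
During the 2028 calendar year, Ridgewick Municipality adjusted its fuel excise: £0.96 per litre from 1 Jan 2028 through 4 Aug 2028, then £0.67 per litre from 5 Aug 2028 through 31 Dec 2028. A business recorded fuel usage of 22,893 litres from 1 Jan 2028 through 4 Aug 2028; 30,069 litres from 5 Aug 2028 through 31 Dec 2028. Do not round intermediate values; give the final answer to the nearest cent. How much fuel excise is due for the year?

£42,123.51

1 Jan – 4 Aug 2028: 22,893 litres at £0.96/litre → £21,977.28
5 Aug – 31 Dec 2028: 30,069 litres at £0.67/litre → £20,146.23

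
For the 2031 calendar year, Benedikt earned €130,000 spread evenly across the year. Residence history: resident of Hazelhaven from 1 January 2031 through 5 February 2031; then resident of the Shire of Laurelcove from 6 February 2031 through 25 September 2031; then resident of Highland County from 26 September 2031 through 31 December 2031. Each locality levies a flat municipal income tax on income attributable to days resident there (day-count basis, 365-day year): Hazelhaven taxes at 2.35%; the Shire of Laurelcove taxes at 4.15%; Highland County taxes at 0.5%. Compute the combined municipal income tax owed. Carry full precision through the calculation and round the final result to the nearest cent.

€3,903.21

Hazelhaven, 1 January – 5 February 2031: 36 days → €130,000 × 2.35% × 36/365 = €301.3151
The Shire of Laurelcove, 6 February – 25 September 2031: 232 days → €130,000 × 4.15% × 232/365 = €3,429.1507
Highland County, 26 September – 31 December 2031: 97 days → €130,000 × 0.5% × 97/365 = €172.7397
Total = €3,903.2055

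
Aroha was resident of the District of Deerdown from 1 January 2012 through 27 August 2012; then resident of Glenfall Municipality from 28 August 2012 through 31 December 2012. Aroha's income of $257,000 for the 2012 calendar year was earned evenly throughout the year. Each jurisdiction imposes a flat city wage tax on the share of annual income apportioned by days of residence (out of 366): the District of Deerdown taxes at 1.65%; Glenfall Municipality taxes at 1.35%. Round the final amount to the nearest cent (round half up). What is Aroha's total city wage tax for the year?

$3,975.07

The District of Deerdown, 1 January – 27 August 2012: 240 days → $257,000 × 1.65% × 240/366 = $2,780.6557
Glenfall Municipality, 28 August – 31 December 2012: 126 days → $257,000 × 1.35% × 126/366 = $1,194.4180
Total = $3,975.0738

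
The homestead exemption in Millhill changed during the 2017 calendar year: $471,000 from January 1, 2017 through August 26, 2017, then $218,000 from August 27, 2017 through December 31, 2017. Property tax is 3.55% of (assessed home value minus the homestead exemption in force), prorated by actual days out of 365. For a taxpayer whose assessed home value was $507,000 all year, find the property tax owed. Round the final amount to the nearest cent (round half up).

$4,403.07

January 1 – August 26, 2017: 238 days, exemption $471,000 → ($507,000 − $471,000) × 3.55% × 238/365 = $833.3260
August 27 – December 31, 2017: 127 days, exemption $218,000 → ($507,000 − $218,000) × 3.55% × 127/365 = $3,569.7438
Total = $4,403.0699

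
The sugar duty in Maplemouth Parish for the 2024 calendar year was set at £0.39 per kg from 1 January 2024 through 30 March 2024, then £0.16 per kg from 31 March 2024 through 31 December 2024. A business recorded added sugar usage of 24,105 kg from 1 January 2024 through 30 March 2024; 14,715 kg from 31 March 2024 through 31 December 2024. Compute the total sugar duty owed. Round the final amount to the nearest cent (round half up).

£11,755.35

1 January – 30 March 2024: 24,105 kg at £0.39/kg → £9,400.95
31 March – 31 December 2024: 14,715 kg at £0.16/kg → £2,354.40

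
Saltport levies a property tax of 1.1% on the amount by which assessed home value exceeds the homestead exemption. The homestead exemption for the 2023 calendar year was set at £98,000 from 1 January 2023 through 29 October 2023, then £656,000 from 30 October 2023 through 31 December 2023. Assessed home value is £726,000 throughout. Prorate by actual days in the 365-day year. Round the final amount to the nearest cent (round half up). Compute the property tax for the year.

£5,848.56

1 January – 29 October 2023: 302 days, exemption £98,000 → (£726,000 − £98,000) × 1.1% × 302/365 = £5,715.6603
30 October – 31 December 2023: 63 days, exemption £656,000 → (£726,000 − £656,000) × 1.1% × 63/365 = £132.9041
Total = £5,848.5644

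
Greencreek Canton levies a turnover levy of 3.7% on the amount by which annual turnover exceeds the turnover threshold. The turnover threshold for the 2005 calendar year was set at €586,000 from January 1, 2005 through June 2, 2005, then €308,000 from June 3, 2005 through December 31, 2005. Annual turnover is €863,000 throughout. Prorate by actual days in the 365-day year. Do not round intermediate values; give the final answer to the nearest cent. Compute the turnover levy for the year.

January 1 – June 2, 2005: 153 days, exemption €586,000 → (€863,000 − €586,000) × 3.7% × 153/365 = €4,296.1562
June 3 – December 31, 2005: 212 days, exemption €308,000 → (€863,000 − €308,000) × 3.7% × 212/365 = €11,927.1781
Total = €16,223.3342

€16,223.33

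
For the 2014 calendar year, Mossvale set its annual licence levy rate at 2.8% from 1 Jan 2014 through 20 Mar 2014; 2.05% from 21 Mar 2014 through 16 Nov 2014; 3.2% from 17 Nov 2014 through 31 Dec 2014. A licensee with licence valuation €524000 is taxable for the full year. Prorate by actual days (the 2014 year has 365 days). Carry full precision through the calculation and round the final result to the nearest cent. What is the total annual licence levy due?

1 Jan – 20 Mar 2014: 79 days at 2.8% → €524000 × 2.8% × 79/365 = €3175.5836
21 Mar – 16 Nov 2014: 241 days at 2.05% → €524000 × 2.05% × 241/365 = €7092.6630
17 Nov – 31 Dec 2014: 45 days at 3.2% → €524000 × 3.2% × 45/365 = €2067.2877
Total = €12335.5342

€12335.53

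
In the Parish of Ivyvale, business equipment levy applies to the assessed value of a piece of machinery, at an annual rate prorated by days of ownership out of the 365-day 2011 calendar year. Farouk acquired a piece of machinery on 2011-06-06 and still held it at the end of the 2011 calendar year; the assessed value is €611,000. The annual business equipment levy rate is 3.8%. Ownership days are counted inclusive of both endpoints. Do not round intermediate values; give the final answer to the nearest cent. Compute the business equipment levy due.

€13,294.69

Days held (2011-06-06 to 2011-12-31): 209 out of 365
Tax = €611,000 × 3.8% × 209/365 = €13,294.6904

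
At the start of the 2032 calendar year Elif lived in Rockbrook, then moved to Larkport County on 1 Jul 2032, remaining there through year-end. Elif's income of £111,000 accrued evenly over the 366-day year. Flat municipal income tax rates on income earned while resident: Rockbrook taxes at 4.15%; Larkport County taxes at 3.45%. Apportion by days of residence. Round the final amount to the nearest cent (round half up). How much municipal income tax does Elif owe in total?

Rockbrook, 1 Jan – 30 Jun 2032: 182 days → £111,000 × 4.15% × 182/366 = £2,290.6639
Larkport County, 1 Jul – 31 Dec 2032: 184 days → £111,000 × 3.45% × 184/366 = £1,925.2131
Total = £4,215.8770

£4,215.88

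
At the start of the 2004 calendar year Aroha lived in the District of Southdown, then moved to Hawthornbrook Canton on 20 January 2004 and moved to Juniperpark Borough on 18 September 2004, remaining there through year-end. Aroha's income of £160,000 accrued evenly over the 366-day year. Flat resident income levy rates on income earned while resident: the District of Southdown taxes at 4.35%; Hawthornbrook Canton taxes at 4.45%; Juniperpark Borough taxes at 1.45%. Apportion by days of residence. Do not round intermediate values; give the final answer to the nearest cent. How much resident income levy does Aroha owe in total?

£5,734.64

The District of Southdown, 1 January – 19 January 2004: 19 days → £160,000 × 4.35% × 19/366 = £361.3115
Hawthornbrook Canton, 20 January – 17 September 2004: 242 days → £160,000 × 4.45% × 242/366 = £4,707.7596
Juniperpark Borough, 18 September – 31 December 2004: 105 days → £160,000 × 1.45% × 105/366 = £665.5738
Total = £5,734.6448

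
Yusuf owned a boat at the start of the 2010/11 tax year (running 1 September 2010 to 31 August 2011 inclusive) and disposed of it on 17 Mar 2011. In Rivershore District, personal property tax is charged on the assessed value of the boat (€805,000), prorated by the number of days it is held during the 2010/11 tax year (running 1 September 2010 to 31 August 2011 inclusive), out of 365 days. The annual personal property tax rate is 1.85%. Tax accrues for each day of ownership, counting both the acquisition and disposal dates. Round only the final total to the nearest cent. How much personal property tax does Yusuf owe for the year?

Days held (1 Sep 2010 – 17 Mar 2011): 198 out of 365
Tax = €805,000 × 1.85% × 198/365 = €8,078.6712

€8,078.67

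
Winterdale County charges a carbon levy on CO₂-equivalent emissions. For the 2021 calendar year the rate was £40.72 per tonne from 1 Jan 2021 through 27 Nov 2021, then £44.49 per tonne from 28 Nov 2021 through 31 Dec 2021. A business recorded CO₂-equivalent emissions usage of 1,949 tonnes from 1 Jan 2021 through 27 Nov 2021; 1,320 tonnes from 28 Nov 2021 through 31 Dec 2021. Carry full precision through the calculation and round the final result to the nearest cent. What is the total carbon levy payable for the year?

£138,090.08

1 Jan – 27 Nov 2021: 1,949 tonnes at £40.72/tonne → £79,363.28
28 Nov – 31 Dec 2021: 1,320 tonnes at £44.49/tonne → £58,726.80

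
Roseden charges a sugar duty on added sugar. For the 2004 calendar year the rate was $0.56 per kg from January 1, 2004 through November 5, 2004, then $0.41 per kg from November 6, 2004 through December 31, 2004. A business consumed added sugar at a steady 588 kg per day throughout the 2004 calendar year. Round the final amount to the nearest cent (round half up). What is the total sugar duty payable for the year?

January 1 – November 5, 2004: 310 days × 588 kg/day = 182,280 kg at $0.56/kg → $102,076.80
November 6 – December 31, 2004: 56 days × 588 kg/day = 32,928 kg at $0.41/kg → $13,500.48

$115,577.28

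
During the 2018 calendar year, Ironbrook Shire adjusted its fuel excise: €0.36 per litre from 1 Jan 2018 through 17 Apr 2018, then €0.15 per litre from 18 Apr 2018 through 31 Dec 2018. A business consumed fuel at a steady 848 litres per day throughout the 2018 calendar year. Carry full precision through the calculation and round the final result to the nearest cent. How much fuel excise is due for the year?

1 Jan – 17 Apr 2018: 107 days × 848 litres/day = 90,736 litres at €0.36/litre → €32664.96
18 Apr – 31 Dec 2018: 258 days × 848 litres/day = 218,784 litres at €0.15/litre → €32817.60

€65482.56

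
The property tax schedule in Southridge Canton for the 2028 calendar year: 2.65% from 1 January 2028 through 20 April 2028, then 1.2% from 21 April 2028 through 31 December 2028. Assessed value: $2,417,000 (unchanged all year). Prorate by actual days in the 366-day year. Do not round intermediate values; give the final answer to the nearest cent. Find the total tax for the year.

$39,632.86

1 January – 20 April 2028: 111 days at 2.65% → $2,417,000 × 2.65% × 111/366 = $19,425.1516
21 April – 31 December 2028: 255 days at 1.2% → $2,417,000 × 1.2% × 255/366 = $20,207.7049
Total = $39,632.8566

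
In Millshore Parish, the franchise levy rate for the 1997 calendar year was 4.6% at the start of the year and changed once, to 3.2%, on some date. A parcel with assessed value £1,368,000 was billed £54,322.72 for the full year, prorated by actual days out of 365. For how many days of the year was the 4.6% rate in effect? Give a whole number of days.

201 days

Let d = days at the first rate; then 365 − d days at the second rate.
£1,368,000 × [4.6%·d + 3.2%·(365−d)] / 365 = £54,322.72
Solving gives d = 201, so the new rate took effect on 21 Jul 1997.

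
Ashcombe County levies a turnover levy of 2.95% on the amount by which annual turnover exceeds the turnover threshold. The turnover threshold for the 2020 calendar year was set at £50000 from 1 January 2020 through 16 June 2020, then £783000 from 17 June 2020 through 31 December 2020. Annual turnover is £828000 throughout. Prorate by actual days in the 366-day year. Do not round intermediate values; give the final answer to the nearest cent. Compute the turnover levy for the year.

1 January – 16 June 2020: 168 days, exemption £50000 → (£828000 − £50000) × 2.95% × 168/366 = £10534.8852
17 June – 31 December 2020: 198 days, exemption £783000 → (£828000 − £783000) × 2.95% × 198/366 = £718.1557
Total = £11253.0410

£11253.04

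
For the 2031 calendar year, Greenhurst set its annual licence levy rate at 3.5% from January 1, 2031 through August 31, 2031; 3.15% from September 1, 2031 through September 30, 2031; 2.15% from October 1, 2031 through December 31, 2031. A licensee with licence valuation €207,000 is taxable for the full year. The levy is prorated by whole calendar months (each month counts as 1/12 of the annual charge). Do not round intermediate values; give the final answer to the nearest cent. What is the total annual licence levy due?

€6,486.00

January 1 – August 31, 2031: 8 months at 3.5% → €207,000 × 3.5% × 8/12 = €4,830.0000
September 1 – September 30, 2031: 1 month at 3.15% → €207,000 × 3.15% × 1/12 = €543.3750
October 1 – December 31, 2031: 3 months at 2.15% → €207,000 × 2.15% × 3/12 = €1,112.6250
Total = €6,486.0000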